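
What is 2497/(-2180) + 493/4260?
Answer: -119531/116085 ≈ -1.0297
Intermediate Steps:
2497/(-2180) + 493/4260 = 2497*(-1/2180) + 493*(1/4260) = -2497/2180 + 493/4260 = -119531/116085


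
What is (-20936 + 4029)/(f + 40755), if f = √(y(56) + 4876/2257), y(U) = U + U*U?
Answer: -311034815949/749760427441 + 33814*√4067802385/3748802137205 ≈ -0.41427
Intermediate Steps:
y(U) = U + U²
f = 2*√4067802385/2257 (f = √(56*(1 + 56) + 4876/2257) = √(56*57 + 4876*(1/2257)) = √(3192 + 4876/2257) = √(7209220/2257) = 2*√4067802385/2257 ≈ 56.517)
(-20936 + 4029)/(f + 40755) = (-20936 + 4029)/(2*√4067802385/2257 + 40755) = -16907/(40755 + 2*√4067802385/2257)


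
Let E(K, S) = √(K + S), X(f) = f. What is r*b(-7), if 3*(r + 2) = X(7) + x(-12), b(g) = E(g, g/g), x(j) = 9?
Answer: 10*I*√6/3 ≈ 8.165*I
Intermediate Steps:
b(g) = √(1 + g) (b(g) = √(g + g/g) = √(g + 1) = √(1 + g))
r = 10/3 (r = -2 + (7 + 9)/3 = -2 + (⅓)*16 = -2 + 16/3 = 10/3 ≈ 3.3333)
r*b(-7) = 10*√(1 - 7)/3 = 10*√(-6)/3 = 10*(I*√6)/3 = 10*I*√6/3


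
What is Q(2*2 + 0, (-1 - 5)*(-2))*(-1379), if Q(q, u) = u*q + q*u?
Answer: -132384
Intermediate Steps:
Q(q, u) = 2*q*u (Q(q, u) = q*u + q*u = 2*q*u)
Q(2*2 + 0, (-1 - 5)*(-2))*(-1379) = (2*(2*2 + 0)*((-1 - 5)*(-2)))*(-1379) = (2*(4 + 0)*(-6*(-2)))*(-1379) = (2*4*12)*(-1379) = 96*(-1379) = -132384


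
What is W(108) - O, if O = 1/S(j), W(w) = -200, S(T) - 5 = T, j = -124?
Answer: -23799/119 ≈ -199.99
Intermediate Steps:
S(T) = 5 + T
O = -1/119 (O = 1/(5 - 124) = 1/(-119) = -1/119 ≈ -0.0084034)
W(108) - O = -200 - 1*(-1/119) = -200 + 1/119 = -23799/119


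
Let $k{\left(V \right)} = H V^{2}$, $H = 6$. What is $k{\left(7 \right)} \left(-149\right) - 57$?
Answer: $-43863$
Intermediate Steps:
$k{\left(V \right)} = 6 V^{2}$
$k{\left(7 \right)} \left(-149\right) - 57 = 6 \cdot 7^{2} \left(-149\right) - 57 = 6 \cdot 49 \left(-149\right) - 57 = 294 \left(-149\right) - 57 = -43806 - 57 = -43863$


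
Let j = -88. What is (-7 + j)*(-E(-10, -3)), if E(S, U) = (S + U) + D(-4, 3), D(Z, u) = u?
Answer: -950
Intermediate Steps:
E(S, U) = 3 + S + U (E(S, U) = (S + U) + 3 = 3 + S + U)
(-7 + j)*(-E(-10, -3)) = (-7 - 88)*(-(3 - 10 - 3)) = -(-95)*(-10) = -95*10 = -950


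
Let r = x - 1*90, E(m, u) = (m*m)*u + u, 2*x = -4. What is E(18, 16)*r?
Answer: -478400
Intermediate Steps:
x = -2 (x = (½)*(-4) = -2)
E(m, u) = u + u*m² (E(m, u) = m²*u + u = u*m² + u = u + u*m²)
r = -92 (r = -2 - 1*90 = -2 - 90 = -92)
E(18, 16)*r = (16*(1 + 18²))*(-92) = (16*(1 + 324))*(-92) = (16*325)*(-92) = 5200*(-92) = -478400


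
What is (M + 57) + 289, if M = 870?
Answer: 1216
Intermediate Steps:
(M + 57) + 289 = (870 + 57) + 289 = 927 + 289 = 1216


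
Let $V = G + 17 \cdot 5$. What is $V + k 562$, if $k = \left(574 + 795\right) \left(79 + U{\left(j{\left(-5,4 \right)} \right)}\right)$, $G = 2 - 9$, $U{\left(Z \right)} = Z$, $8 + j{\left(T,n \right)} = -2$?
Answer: $53087160$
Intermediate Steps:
$j{\left(T,n \right)} = -10$ ($j{\left(T,n \right)} = -8 - 2 = -10$)
$G = -7$
$k = 94461$ ($k = \left(574 + 795\right) \left(79 - 10\right) = 1369 \cdot 69 = 94461$)
$V = 78$ ($V = -7 + 17 \cdot 5 = -7 + 85 = 78$)
$V + k 562 = 78 + 94461 \cdot 562 = 78 + 53087082 = 53087160$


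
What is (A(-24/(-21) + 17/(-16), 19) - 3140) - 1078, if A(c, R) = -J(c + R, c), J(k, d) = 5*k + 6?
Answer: -483773/112 ≈ -4319.4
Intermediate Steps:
J(k, d) = 6 + 5*k
A(c, R) = -6 - 5*R - 5*c (A(c, R) = -(6 + 5*(c + R)) = -(6 + 5*(R + c)) = -(6 + (5*R + 5*c)) = -(6 + 5*R + 5*c) = -6 - 5*R - 5*c)
(A(-24/(-21) + 17/(-16), 19) - 3140) - 1078 = ((-6 - 5*19 - 5*(-24/(-21) + 17/(-16))) - 3140) - 1078 = ((-6 - 95 - 5*(-24*(-1/21) + 17*(-1/16))) - 3140) - 1078 = ((-6 - 95 - 5*(8/7 - 17/16)) - 3140) - 1078 = ((-6 - 95 - 5*9/112) - 3140) - 1078 = ((-6 - 95 - 45/112) - 3140) - 1078 = (-11357/112 - 3140) - 1078 = -363037/112 - 1078 = -483773/112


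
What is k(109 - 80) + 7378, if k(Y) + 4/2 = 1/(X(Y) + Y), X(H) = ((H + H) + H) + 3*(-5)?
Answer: 744977/101 ≈ 7376.0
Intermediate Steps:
X(H) = -15 + 3*H (X(H) = (2*H + H) - 15 = 3*H - 15 = -15 + 3*H)
k(Y) = -2 + 1/(-15 + 4*Y) (k(Y) = -2 + 1/((-15 + 3*Y) + Y) = -2 + 1/(-15 + 4*Y))
k(109 - 80) + 7378 = (31 - 8*(109 - 80))/(-15 + 4*(109 - 80)) + 7378 = (31 - 8*29)/(-15 + 4*29) + 7378 = (31 - 232)/(-15 + 116) + 7378 = -201/101 + 7378 = 744977/101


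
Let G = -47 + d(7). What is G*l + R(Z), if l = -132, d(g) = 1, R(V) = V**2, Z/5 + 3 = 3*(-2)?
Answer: 8097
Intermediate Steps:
Z = -45 (Z = -15 + 5*(3*(-2)) = -15 + 5*(-6) = -15 - 30 = -45)
G = -46 (G = -47 + 1 = -46)
G*l + R(Z) = -46*(-132) + (-45)**2 = 6072 + 2025 = 8097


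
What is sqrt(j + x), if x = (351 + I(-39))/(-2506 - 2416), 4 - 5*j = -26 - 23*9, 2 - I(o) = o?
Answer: sqrt(7164918485)/12305 ≈ 6.8790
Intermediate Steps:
I(o) = 2 - o
j = 237/5 (j = 4/5 - (-26 - 23*9)/5 = 4/5 - (-26 - 207)/5 = 4/5 - 1/5*(-233) = 4/5 + 233/5 = 237/5 ≈ 47.400)
x = -196/2461 (x = (351 + (2 - 1*(-39)))/(-2506 - 2416) = (351 + (2 + 39))/(-4922) = (351 + 41)*(-1/4922) = 392*(-1/4922) = -196/2461 ≈ -0.079642)
sqrt(j + x) = sqrt(237/5 - 196/2461) = sqrt(582277/12305) = sqrt(7164918485)/12305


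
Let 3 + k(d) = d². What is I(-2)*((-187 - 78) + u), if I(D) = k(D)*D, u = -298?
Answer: 1126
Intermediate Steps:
k(d) = -3 + d²
I(D) = D*(-3 + D²) (I(D) = (-3 + D²)*D = D*(-3 + D²))
I(-2)*((-187 - 78) + u) = (-2*(-3 + (-2)²))*((-187 - 78) - 298) = (-2*(-3 + 4))*(-265 - 298) = -2*1*(-563) = -2*(-563) = 1126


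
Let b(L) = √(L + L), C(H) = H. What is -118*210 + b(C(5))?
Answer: -24780 + √10 ≈ -24777.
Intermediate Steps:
b(L) = √2*√L (b(L) = √(2*L) = √2*√L)
-118*210 + b(C(5)) = -118*210 + √2*√5 = -24780 + √10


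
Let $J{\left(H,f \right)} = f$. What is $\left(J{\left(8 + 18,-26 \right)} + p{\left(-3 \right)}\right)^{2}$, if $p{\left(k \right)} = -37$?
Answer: $3969$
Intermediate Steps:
$\left(J{\left(8 + 18,-26 \right)} + p{\left(-3 \right)}\right)^{2} = \left(-26 - 37\right)^{2} = \left(-63\right)^{2} = 3969$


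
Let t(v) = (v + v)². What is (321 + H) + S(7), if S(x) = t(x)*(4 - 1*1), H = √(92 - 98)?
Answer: 909 + I*√6 ≈ 909.0 + 2.4495*I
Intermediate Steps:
t(v) = 4*v² (t(v) = (2*v)² = 4*v²)
H = I*√6 (H = √(-6) = I*√6 ≈ 2.4495*I)
S(x) = 12*x² (S(x) = (4*x²)*(4 - 1*1) = (4*x²)*(4 - 1) = (4*x²)*3 = 12*x²)
(321 + H) + S(7) = (321 + I*√6) + 12*7² = (321 + I*√6) + 12*49 = (321 + I*√6) + 588 = 909 + I*√6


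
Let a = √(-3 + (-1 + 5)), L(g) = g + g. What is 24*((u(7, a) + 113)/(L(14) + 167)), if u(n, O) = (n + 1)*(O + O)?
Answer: 1032/65 ≈ 15.877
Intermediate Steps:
L(g) = 2*g
a = 1 (a = √(-3 + 4) = √1 = 1)
u(n, O) = 2*O*(1 + n) (u(n, O) = (1 + n)*(2*O) = 2*O*(1 + n))
24*((u(7, a) + 113)/(L(14) + 167)) = 24*((2*1*(1 + 7) + 113)/(2*14 + 167)) = 24*((2*1*8 + 113)/(28 + 167)) = 24*((16 + 113)/195) = 24*(129*(1/195)) = 24*(43/65) = 1032/65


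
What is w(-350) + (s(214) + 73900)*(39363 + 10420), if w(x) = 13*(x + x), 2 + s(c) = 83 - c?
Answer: 3672333461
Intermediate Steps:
s(c) = 81 - c (s(c) = -2 + (83 - c) = 81 - c)
w(x) = 26*x (w(x) = 13*(2*x) = 26*x)
w(-350) + (s(214) + 73900)*(39363 + 10420) = 26*(-350) + ((81 - 1*214) + 73900)*(39363 + 10420) = -9100 + ((81 - 214) + 73900)*49783 = -9100 + (-133 + 73900)*49783 = -9100 + 73767*49783 = -9100 + 3672342561 = 3672333461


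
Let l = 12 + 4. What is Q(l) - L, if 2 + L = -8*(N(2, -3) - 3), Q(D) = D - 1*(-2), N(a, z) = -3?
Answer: -28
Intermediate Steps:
l = 16
Q(D) = 2 + D (Q(D) = D + 2 = 2 + D)
L = 46 (L = -2 - 8*(-3 - 3) = -2 - 8*(-6) = -2 + 48 = 46)
Q(l) - L = (2 + 16) - 1*46 = 18 - 46 = -28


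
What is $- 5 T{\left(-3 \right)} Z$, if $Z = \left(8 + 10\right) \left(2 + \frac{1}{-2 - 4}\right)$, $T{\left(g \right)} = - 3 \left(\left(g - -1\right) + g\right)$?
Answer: $-2475$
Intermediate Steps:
$T{\left(g \right)} = -3 - 6 g$ ($T{\left(g \right)} = - 3 \left(\left(g + 1\right) + g\right) = - 3 \left(\left(1 + g\right) + g\right) = - 3 \left(1 + 2 g\right) = -3 - 6 g$)
$Z = 33$ ($Z = 18 \left(2 + \frac{1}{-6}\right) = 18 \left(2 - \frac{1}{6}\right) = 18 \cdot \frac{11}{6} = 33$)
$- 5 T{\left(-3 \right)} Z = - 5 \left(-3 - -18\right) 33 = - 5 \left(-3 + 18\right) 33 = \left(-5\right) 15 \cdot 33 = \left(-75\right) 33 = -2475$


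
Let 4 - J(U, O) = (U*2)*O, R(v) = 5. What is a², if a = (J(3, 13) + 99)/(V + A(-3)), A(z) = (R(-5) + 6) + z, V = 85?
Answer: 625/8649 ≈ 0.072263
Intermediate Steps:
J(U, O) = 4 - 2*O*U (J(U, O) = 4 - U*2*O = 4 - 2*U*O = 4 - 2*O*U)
A(z) = 11 + z (A(z) = (5 + 6) + z = 11 + z)
a = 25/93 (a = ((4 - 2*13*3) + 99)/(85 + (11 - 3)) = ((4 - 78) + 99)/(85 + 8) = (-74 + 99)/93 = 25*(1/93) = 25/93 ≈ 0.26882)
a² = (25/93)² = 625/8649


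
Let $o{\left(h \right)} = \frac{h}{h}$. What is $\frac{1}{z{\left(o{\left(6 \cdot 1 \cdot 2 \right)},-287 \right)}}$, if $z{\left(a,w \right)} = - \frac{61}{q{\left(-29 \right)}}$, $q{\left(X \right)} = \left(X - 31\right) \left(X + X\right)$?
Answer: $- \frac{3480}{61} \approx -57.049$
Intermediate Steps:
$q{\left(X \right)} = 2 X \left(-31 + X\right)$ ($q{\left(X \right)} = \left(-31 + X\right) 2 X = 2 X \left(-31 + X\right)$)
$o{\left(h \right)} = 1$
$z{\left(a,w \right)} = - \frac{61}{3480}$ ($z{\left(a,w \right)} = - \frac{61}{2 \left(-29\right) \left(-31 - 29\right)} = - \frac{61}{2 \left(-29\right) \left(-60\right)} = - \frac{61}{3480}$)
$\frac{1}{z{\left(o{\left(6 \cdot 1 \cdot 2 \right)},-287 \right)}} = \frac{1}{- \frac{61}{3480}} = - \frac{3480}{61}$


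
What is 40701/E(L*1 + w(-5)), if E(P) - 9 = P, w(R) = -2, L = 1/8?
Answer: 108536/19 ≈ 5712.4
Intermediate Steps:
L = ⅛ ≈ 0.12500
E(P) = 9 + P
40701/E(L*1 + w(-5)) = 40701/(9 + ((⅛)*1 - 2)) = 40701/(9 + (⅛ - 2)) = 40701/(9 - 15/8) = 40701/(57/8) = 40701*(8/57) = 108536/19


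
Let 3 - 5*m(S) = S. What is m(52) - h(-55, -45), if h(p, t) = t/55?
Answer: -494/55 ≈ -8.9818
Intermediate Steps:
h(p, t) = t/55 (h(p, t) = t*(1/55) = t/55)
m(S) = 3/5 - S/5
m(52) - h(-55, -45) = (3/5 - 1/5*52) - (-45)/55 = (3/5 - 52/5) - 1*(-9/11) = -49/5 + 9/11 = -494/55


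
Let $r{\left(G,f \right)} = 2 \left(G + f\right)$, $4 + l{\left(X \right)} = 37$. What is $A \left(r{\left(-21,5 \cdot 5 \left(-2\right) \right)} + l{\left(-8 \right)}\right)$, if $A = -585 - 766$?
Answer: $147259$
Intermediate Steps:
$l{\left(X \right)} = 33$ ($l{\left(X \right)} = -4 + 37 = 33$)
$A = -1351$
$r{\left(G,f \right)} = 2 G + 2 f$
$A \left(r{\left(-21,5 \cdot 5 \left(-2\right) \right)} + l{\left(-8 \right)}\right) = - 1351 \left(\left(2 \left(-21\right) + 2 \cdot 5 \cdot 5 \left(-2\right)\right) + 33\right) = - 1351 \left(\left(-42 + 2 \cdot 25 \left(-2\right)\right) + 33\right) = - 1351 \left(\left(-42 + 2 \left(-50\right)\right) + 33\right) = - 1351 \left(\left(-42 - 100\right) + 33\right) = - 1351 \left(-142 + 33\right) = \left(-1351\right) \left(-109\right) = 147259$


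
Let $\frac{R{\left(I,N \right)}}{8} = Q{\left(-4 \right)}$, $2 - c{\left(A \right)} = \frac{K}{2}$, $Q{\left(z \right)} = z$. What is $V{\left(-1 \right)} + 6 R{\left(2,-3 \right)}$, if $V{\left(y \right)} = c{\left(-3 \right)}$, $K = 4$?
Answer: $-192$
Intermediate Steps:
$c{\left(A \right)} = 0$ ($c{\left(A \right)} = 2 - \frac{4}{2} = 2 - 4 \cdot \frac{1}{2} = 2 - 2 = 0$)
$V{\left(y \right)} = 0$
$R{\left(I,N \right)} = -32$ ($R{\left(I,N \right)} = 8 \left(-4\right) = -32$)
$V{\left(-1 \right)} + 6 R{\left(2,-3 \right)} = 0 + 6 \left(-32\right) = 0 - 192 = -192$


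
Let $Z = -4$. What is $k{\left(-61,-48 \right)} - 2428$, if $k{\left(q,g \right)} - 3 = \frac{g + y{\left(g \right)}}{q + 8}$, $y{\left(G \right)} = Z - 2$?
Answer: $- \frac{128471}{53} \approx -2424.0$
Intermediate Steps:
$y{\left(G \right)} = -6$ ($y{\left(G \right)} = -4 - 2 = -6$)
$k{\left(q,g \right)} = 3 + \frac{-6 + g}{8 + q}$ ($k{\left(q,g \right)} = 3 + \frac{g - 6}{q + 8} = 3 + \frac{-6 + g}{8 + q}$)
$k{\left(-61,-48 \right)} - 2428 = \frac{18 - 48 + 3 \left(-61\right)}{8 - 61} - 2428 = \frac{18 - 48 - 183}{-53} - 2428 = \left(- \frac{1}{53}\right) \left(-213\right) - 2428 = \frac{213}{53} - 2428 = - \frac{128471}{53}$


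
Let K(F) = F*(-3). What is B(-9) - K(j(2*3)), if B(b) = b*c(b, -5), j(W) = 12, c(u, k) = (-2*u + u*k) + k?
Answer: -486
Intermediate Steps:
c(u, k) = k - 2*u + k*u (c(u, k) = (-2*u + k*u) + k = k - 2*u + k*u)
B(b) = b*(-5 - 7*b) (B(b) = b*(-5 - 2*b - 5*b) = b*(-5 - 7*b))
K(F) = -3*F
B(-9) - K(j(2*3)) = -1*(-9)*(5 + 7*(-9)) - (-3)*12 = -1*(-9)*(5 - 63) - 1*(-36) = -1*(-9)*(-58) + 36 = -522 + 36 = -486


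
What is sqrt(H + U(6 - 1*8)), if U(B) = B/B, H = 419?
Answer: 2*sqrt(105) ≈ 20.494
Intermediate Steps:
U(B) = 1
sqrt(H + U(6 - 1*8)) = sqrt(419 + 1) = sqrt(420) = 2*sqrt(105)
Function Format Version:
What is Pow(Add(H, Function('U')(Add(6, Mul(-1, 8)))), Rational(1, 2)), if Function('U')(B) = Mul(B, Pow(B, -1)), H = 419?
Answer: Mul(2, Pow(105, Rational(1, 2))) ≈ 20.494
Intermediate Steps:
Function('U')(B) = 1
Pow(Add(H, Function('U')(Add(6, Mul(-1, 8)))), Rational(1, 2)) = Pow(Add(419, 1), Rational(1, 2)) = Pow(420, Rational(1, 2)) = Mul(2, Pow(105, Rational(1, 2)))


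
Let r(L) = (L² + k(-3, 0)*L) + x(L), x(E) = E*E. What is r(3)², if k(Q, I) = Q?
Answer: 81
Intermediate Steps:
x(E) = E²
r(L) = -3*L + 2*L² (r(L) = (L² - 3*L) + L² = -3*L + 2*L²)
r(3)² = (3*(-3 + 2*3))² = (3*(-3 + 6))² = (3*3)² = 9² = 81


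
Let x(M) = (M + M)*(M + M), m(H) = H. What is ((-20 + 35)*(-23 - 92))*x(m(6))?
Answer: -248400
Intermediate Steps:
x(M) = 4*M² (x(M) = (2*M)*(2*M) = 4*M²)
((-20 + 35)*(-23 - 92))*x(m(6)) = ((-20 + 35)*(-23 - 92))*(4*6²) = (15*(-115))*(4*36) = -1725*144 = -248400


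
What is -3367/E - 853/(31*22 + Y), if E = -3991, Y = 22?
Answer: -79535/216128 ≈ -0.36800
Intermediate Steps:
-3367/E - 853/(31*22 + Y) = -3367/(-3991) - 853/(31*22 + 22) = -3367*(-1/3991) - 853/(682 + 22) = 259/307 - 853/704 = -79535/216128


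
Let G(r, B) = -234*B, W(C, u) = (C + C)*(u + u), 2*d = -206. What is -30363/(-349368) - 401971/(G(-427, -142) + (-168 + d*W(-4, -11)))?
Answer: -11665202001/434730248 ≈ -26.833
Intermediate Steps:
d = -103 (d = (½)*(-206) = -103)
W(C, u) = 4*C*u (W(C, u) = (2*C)*(2*u) = 4*C*u)
-30363/(-349368) - 401971/(G(-427, -142) + (-168 + d*W(-4, -11))) = -30363/(-349368) - 401971/(-234*(-142) + (-168 - 412*(-4)*(-11))) = -30363*(-1/349368) - 401971/(33228 + (-168 - 103*176)) = 10121/116456 - 401971/(33228 + (-168 - 18128)) = 10121/116456 - 401971/(33228 - 18296) = 10121/116456 - 401971/14932 = -11665202001/434730248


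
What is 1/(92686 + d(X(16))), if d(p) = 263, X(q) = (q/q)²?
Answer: 1/92949 ≈ 1.0759e-5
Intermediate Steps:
X(q) = 1 (X(q) = 1² = 1)
1/(92686 + d(X(16))) = 1/(92686 + 263) = 1/92949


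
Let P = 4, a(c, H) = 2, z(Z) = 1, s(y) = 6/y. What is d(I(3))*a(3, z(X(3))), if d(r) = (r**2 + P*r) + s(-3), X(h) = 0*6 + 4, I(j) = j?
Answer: 38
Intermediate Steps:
X(h) = 4 (X(h) = 0 + 4 = 4)
d(r) = -2 + r**2 + 4*r (d(r) = (r**2 + 4*r) + 6/(-3) = (r**2 + 4*r) + 6*(-1/3) = (r**2 + 4*r) - 2 = -2 + r**2 + 4*r)
d(I(3))*a(3, z(X(3))) = (-2 + 3**2 + 4*3)*2 = (-2 + 9 + 12)*2 = 19*2 = 38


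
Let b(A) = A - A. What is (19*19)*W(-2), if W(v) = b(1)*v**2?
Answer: 0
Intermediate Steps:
b(A) = 0
W(v) = 0 (W(v) = 0*v**2 = 0)
(19*19)*W(-2) = (19*19)*0 = 361*0 = 0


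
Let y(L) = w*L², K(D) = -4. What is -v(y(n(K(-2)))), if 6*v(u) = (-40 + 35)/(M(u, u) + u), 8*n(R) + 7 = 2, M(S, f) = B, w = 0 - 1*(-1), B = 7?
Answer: 160/1419 ≈ 0.11276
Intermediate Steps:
w = 1 (w = 0 + 1 = 1)
M(S, f) = 7
n(R) = -5/8 (n(R) = -7/8 + (⅛)*2 = -7/8 + ¼ = -5/8)
y(L) = L² (y(L) = 1*L² = L²)
v(u) = -5/(6*(7 + u)) (v(u) = ((-40 + 35)/(7 + u))/6 = (-5/(7 + u))/6 = -5/(6*(7 + u)))
-v(y(n(K(-2)))) = -(-5)/(42 + 6*(-5/8)²) = -(-5)/(42 + 6*(25/64)) = -(-5)/(42 + 75/32) = -(-5)/1419/32 = -(-5)*32/1419 = -1*(-160/1419) = 160/1419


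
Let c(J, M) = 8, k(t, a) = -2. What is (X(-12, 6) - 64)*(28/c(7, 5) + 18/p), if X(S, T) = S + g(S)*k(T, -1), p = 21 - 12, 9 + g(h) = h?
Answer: -187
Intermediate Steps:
g(h) = -9 + h
p = 9
X(S, T) = 18 - S (X(S, T) = S + (-9 + S)*(-2) = S + (18 - 2*S) = 18 - S)
(X(-12, 6) - 64)*(28/c(7, 5) + 18/p) = ((18 - 1*(-12)) - 64)*(28/8 + 18/9) = ((18 + 12) - 64)*(28*(⅛) + 18*(⅑)) = (30 - 64)*(7/2 + 2) = -34*11/2 = -187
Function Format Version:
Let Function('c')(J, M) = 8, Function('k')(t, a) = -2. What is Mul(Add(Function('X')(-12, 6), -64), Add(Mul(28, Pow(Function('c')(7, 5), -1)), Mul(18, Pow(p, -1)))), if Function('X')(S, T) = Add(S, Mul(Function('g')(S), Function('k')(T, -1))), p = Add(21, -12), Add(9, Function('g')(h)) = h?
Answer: -187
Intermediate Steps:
Function('g')(h) = Add(-9, h)
p = 9
Function('X')(S, T) = Add(18, Mul(-1, S)) (Function('X')(S, T) = Add(S, Mul(Add(-9, S), -2)) = Add(S, Add(18, Mul(-2, S))) = Add(18, Mul(-1, S)))
Mul(Add(Function('X')(-12, 6), -64), Add(Mul(28, Pow(Function('c')(7, 5), -1)), Mul(18, Pow(p, -1)))) = Mul(Add(Add(18, Mul(-1, -12)), -64), Add(Mul(28, Pow(8, -1)), Mul(18, Pow(9, -1)))) = Mul(Add(Add(18, 12), -64), Add(Mul(28, Rational(1, 8)), Mul(18, Rational(1, 9)))) = Mul(Add(30, -64), Add(Rational(7, 2), 2)) = Mul(-34, Rational(11, 2)) = -187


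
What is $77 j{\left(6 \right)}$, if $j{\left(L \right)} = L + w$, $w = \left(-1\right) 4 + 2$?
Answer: $308$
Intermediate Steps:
$w = -2$ ($w = -4 + 2 = -2$)
$j{\left(L \right)} = -2 + L$ ($j{\left(L \right)} = L - 2 = -2 + L$)
$77 j{\left(6 \right)} = 77 \left(-2 + 6\right) = 77 \cdot 4 = 308$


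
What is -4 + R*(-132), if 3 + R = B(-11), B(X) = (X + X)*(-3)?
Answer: -8320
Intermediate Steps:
B(X) = -6*X (B(X) = (2*X)*(-3) = -6*X)
R = 63 (R = -3 - 6*(-11) = -3 + 66 = 63)
-4 + R*(-132) = -4 + 63*(-132) = -4 - 8316 = -8320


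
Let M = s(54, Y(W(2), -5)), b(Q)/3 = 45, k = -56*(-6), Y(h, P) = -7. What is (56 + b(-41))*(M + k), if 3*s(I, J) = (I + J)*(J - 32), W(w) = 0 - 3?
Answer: -52525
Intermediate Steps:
W(w) = -3
k = 336
b(Q) = 135 (b(Q) = 3*45 = 135)
s(I, J) = (-32 + J)*(I + J)/3 (s(I, J) = ((I + J)*(J - 32))/3 = ((I + J)*(-32 + J))/3 = ((-32 + J)*(I + J))/3 = (-32 + J)*(I + J)/3)
M = -611 (M = -32/3*54 - 32/3*(-7) + (1/3)*(-7)**2 + (1/3)*54*(-7) = -576 + 224/3 + (1/3)*49 - 126 = -576 + 224/3 + 49/3 - 126 = -611)
(56 + b(-41))*(M + k) = (56 + 135)*(-611 + 336) = 191*(-275) = -52525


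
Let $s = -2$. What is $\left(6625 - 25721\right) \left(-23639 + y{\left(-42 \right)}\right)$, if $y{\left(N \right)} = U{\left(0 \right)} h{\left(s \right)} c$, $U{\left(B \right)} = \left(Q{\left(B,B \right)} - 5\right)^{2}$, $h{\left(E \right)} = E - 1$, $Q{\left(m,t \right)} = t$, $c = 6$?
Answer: $460003544$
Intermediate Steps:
$h{\left(E \right)} = -1 + E$
$U{\left(B \right)} = \left(-5 + B\right)^{2}$ ($U{\left(B \right)} = \left(B - 5\right)^{2} = \left(-5 + B\right)^{2}$)
$y{\left(N \right)} = -450$ ($y{\left(N \right)} = \left(-5 + 0\right)^{2} \left(-1 - 2\right) 6 = \left(-5\right)^{2} \left(-3\right) 6 = 25 \left(-3\right) 6 = \left(-75\right) 6 = -450$)
$\left(6625 - 25721\right) \left(-23639 + y{\left(-42 \right)}\right) = \left(6625 - 25721\right) \left(-23639 - 450\right) = \left(-19096\right) \left(-24089\right) = 460003544$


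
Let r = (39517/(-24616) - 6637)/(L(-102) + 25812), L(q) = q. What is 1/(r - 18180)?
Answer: -632877360/11505873820709 ≈ -5.5005e-5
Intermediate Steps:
r = -163415909/632877360 (r = (39517/(-24616) - 6637)/(-102 + 25812) = (39517*(-1/24616) - 6637)/25710 = (-39517/24616 - 6637)*(1/25710) = -163415909/24616*1/25710 = -163415909/632877360 ≈ -0.25821)
1/(r - 18180) = 1/(-163415909/632877360 - 18180) = 1/(-11505873820709/632877360) = -632877360/11505873820709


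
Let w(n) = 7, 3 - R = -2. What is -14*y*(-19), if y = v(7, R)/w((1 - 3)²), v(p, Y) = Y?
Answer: 190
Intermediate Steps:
R = 5 (R = 3 - 1*(-2) = 3 + 2 = 5)
y = 5/7 ≈ 0.71429
-14*y*(-19) = -14*5/7*(-19) = -10*(-19) = 190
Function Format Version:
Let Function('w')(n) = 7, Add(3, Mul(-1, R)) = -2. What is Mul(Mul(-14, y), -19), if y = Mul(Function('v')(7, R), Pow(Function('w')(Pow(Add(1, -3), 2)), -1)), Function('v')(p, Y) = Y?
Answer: 190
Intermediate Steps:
R = 5 (R = Add(3, Mul(-1, -2)) = Add(3, 2) = 5)
y = Rational(5, 7) (y = Mul(5, Pow(7, -1)) = Mul(5, Rational(1, 7)) = Rational(5, 7) ≈ 0.71429)
Mul(Mul(-14, y), -19) = Mul(Mul(-14, Rational(5, 7)), -19) = Mul(-10, -19) = 190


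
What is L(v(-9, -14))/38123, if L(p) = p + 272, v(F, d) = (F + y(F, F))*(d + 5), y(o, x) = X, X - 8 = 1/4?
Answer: 1115/152492 ≈ 0.0073119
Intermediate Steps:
X = 33/4 (X = 8 + 1/4 = 8 + ¼ = 33/4 ≈ 8.2500)
y(o, x) = 33/4
v(F, d) = (5 + d)*(33/4 + F) (v(F, d) = (F + 33/4)*(d + 5) = (33/4 + F)*(5 + d) = (5 + d)*(33/4 + F))
L(p) = 272 + p
L(v(-9, -14))/38123 = (272 + (165/4 + 5*(-9) + (33/4)*(-14) - 9*(-14)))/38123 = (272 + (165/4 - 45 - 231/2 + 126))*(1/38123) = (272 + 27/4)*(1/38123) = (1115/4)*(1/38123) = 1115/152492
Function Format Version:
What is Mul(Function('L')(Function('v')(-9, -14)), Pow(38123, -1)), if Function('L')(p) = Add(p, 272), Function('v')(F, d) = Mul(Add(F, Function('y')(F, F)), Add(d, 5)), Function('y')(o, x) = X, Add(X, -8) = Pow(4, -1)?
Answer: Rational(1115, 152492) ≈ 0.0073119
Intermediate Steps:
X = Rational(33, 4) (X = Add(8, Pow(4, -1)) = Add(8, Rational(1, 4)) = Rational(33, 4) ≈ 8.2500)
Function('y')(o, x) = Rational(33, 4)
Function('v')(F, d) = Mul(Add(5, d), Add(Rational(33, 4), F)) (Function('v')(F, d) = Mul(Add(F, Rational(33, 4)), Add(d, 5)) = Mul(Add(Rational(33, 4), F), Add(5, d)) = Mul(Add(5, d), Add(Rational(33, 4), F)))
Function('L')(p) = Add(272, p)
Mul(Function('L')(Function('v')(-9, -14)), Pow(38123, -1)) = Mul(Add(272, Add(Rational(165, 4), Mul(5, -9), Mul(Rational(33, 4), -14), Mul(-9, -14))), Pow(38123, -1)) = Mul(Add(272, Add(Rational(165, 4), -45, Rational(-231, 2), 126)), Rational(1, 38123)) = Mul(Add(272, Rational(27, 4)), Rational(1, 38123)) = Mul(Rational(1115, 4), Rational(1, 38123)) = Rational(1115, 152492)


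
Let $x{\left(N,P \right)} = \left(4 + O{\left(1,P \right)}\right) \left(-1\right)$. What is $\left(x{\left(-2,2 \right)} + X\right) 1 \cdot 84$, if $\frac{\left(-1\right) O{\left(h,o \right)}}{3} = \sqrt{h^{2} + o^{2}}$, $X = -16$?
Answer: $-1680 + 252 \sqrt{5} \approx -1116.5$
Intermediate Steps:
$O{\left(h,o \right)} = - 3 \sqrt{h^{2} + o^{2}}$
$x{\left(N,P \right)} = -4 + 3 \sqrt{1 + P^{2}}$ ($x{\left(N,P \right)} = \left(4 - 3 \sqrt{1^{2} + P^{2}}\right) \left(-1\right) = \left(4 - 3 \sqrt{1 + P^{2}}\right) \left(-1\right) = -4 + 3 \sqrt{1 + P^{2}}$)
$\left(x{\left(-2,2 \right)} + X\right) 1 \cdot 84 = \left(\left(-4 + 3 \sqrt{1 + 2^{2}}\right) - 16\right) 1 \cdot 84 = \left(\left(-4 + 3 \sqrt{1 + 4}\right) - 16\right) 1 \cdot 84 = \left(\left(-4 + 3 \sqrt{5}\right) - 16\right) 1 \cdot 84 = \left(-20 + 3 \sqrt{5}\right) 1 \cdot 84 = \left(-20 + 3 \sqrt{5}\right) 84 = -1680 + 252 \sqrt{5}$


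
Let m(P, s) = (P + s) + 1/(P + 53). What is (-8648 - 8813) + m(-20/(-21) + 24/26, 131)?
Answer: -70868714489/4089813 ≈ -17328.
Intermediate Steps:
m(P, s) = P + s + 1/(53 + P) (m(P, s) = (P + s) + 1/(53 + P) = P + s + 1/(53 + P))
(-8648 - 8813) + m(-20/(-21) + 24/26, 131) = (-8648 - 8813) + (1 + (-20/(-21) + 24/26)² + 53*(-20/(-21) + 24/26) + 53*131 + (-20/(-21) + 24/26)*131)/(53 + (-20/(-21) + 24/26)) = -17461 + (1 + (-20*(-1/21) + 24*(1/26))² + 53*(-20*(-1/21) + 24*(1/26)) + 6943 + (-20*(-1/21) + 24*(1/26))*131)/(53 + (-20*(-1/21) + 24*(1/26))) = -17461 + (1 + (20/21 + 12/13)² + 53*(20/21 + 12/13) + 6943 + (20/21 + 12/13)*131)/(53 + (20/21 + 12/13)) = -17461 + (1 + (512/273)² + 53*(512/273) + 6943 + (512/273)*131)/(53 + 512/273) = -17461 + (1 + 262144/74529 + 27136/273 + 6943 + 67072/273)/(14981/273) = -17461 + (273/14981)*(543510304/74529) = -17461 + 543510304/4089813 = -70868714489/4089813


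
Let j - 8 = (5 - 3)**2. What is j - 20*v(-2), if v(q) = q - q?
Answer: 12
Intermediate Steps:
v(q) = 0
j = 12 (j = 8 + (5 - 3)**2 = 8 + 2**2 = 8 + 4 = 12)
j - 20*v(-2) = 12 - 20*0 = 12 + 0 = 12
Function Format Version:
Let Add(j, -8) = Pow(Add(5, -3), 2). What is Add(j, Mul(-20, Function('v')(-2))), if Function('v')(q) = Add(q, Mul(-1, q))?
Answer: 12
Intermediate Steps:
Function('v')(q) = 0
j = 12 (j = Add(8, Pow(Add(5, -3), 2)) = Add(8, Pow(2, 2)) = Add(8, 4) = 12)
Add(j, Mul(-20, Function('v')(-2))) = Add(12, Mul(-20, 0)) = Add(12, 0) = 12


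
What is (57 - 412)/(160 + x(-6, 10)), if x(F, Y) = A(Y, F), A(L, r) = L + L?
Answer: -71/36 ≈ -1.9722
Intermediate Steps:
A(L, r) = 2*L
x(F, Y) = 2*Y
(57 - 412)/(160 + x(-6, 10)) = (57 - 412)/(160 + 2*10) = -355/(160 + 20) = -355/180 = -355*1/180 = -71/36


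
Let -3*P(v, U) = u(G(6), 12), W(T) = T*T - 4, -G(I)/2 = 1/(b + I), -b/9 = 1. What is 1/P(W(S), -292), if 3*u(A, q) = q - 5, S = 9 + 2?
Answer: -9/7 ≈ -1.2857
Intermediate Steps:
b = -9 (b = -9*1 = -9)
G(I) = -2/(-9 + I)
S = 11
u(A, q) = -5/3 + q/3 (u(A, q) = (q - 5)/3 = (-5 + q)/3 = -5/3 + q/3)
W(T) = -4 + T² (W(T) = T² - 4 = -4 + T²)
P(v, U) = -7/9 (P(v, U) = -(-5/3 + (⅓)*12)/3 = -(-5/3 + 4)/3 = -⅓*7/3 = -7/9)
1/P(W(S), -292) = 1/(-7/9) = -9/7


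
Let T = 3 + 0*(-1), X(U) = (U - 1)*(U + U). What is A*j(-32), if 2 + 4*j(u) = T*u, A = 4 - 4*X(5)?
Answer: 3822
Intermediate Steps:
X(U) = 2*U*(-1 + U) (X(U) = (-1 + U)*(2*U) = 2*U*(-1 + U))
T = 3 (T = 3 + 0 = 3)
A = -156 (A = 4 - 8*5*(-1 + 5) = 4 - 8*5*4 = 4 - 4*40 = 4 - 160 = -156)
j(u) = -½ + 3*u/4 (j(u) = -½ + (3*u)/4 = -½ + 3*u/4)
A*j(-32) = -156*(-½ + (¾)*(-32)) = -156*(-½ - 24) = -156*(-49/2) = 3822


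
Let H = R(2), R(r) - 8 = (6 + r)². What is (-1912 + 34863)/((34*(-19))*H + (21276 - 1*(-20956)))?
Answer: -32951/4280 ≈ -7.6988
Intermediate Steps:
R(r) = 8 + (6 + r)²
H = 72 (H = 8 + (6 + 2)² = 8 + 8² = 8 + 64 = 72)
(-1912 + 34863)/((34*(-19))*H + (21276 - 1*(-20956))) = (-1912 + 34863)/((34*(-19))*72 + (21276 - 1*(-20956))) = 32951/(-646*72 + (21276 + 20956)) = 32951/(-46512 + 42232) = 32951/(-4280) = 32951*(-1/4280) = -32951/4280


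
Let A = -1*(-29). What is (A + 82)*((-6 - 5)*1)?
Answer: -1221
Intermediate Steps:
A = 29
(A + 82)*((-6 - 5)*1) = (29 + 82)*((-6 - 5)*1) = 111*(-11*1) = 111*(-11) = -1221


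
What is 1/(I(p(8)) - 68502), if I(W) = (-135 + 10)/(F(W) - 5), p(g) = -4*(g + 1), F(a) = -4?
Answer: -9/616393 ≈ -1.4601e-5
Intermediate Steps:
p(g) = -4 - 4*g (p(g) = -4*(1 + g) = -4 - 4*g)
I(W) = 125/9 (I(W) = (-135 + 10)/(-4 - 5) = -125/(-9) = -125*(-⅑) = 125/9)
1/(I(p(8)) - 68502) = 1/(125/9 - 68502) = 1/(-616393/9) = -9/616393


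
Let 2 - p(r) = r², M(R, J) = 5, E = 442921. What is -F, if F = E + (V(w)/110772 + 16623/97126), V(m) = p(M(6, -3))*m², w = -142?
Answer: -1191318383019799/2689710318 ≈ -4.4292e+5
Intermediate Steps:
p(r) = 2 - r²
V(m) = -23*m² (V(m) = (2 - 1*5²)*m² = (2 - 1*25)*m² = (2 - 25)*m² = -23*m²)
F = 1191318383019799/2689710318 (F = 442921 + (-23*(-142)²/110772 + 16623/97126) = 442921 + (-23*20164*(1/110772) + 16623*(1/97126)) = 442921 + (-463772*1/110772 + 16623/97126) = 442921 + (-115943/27693 + 16623/97126) = 442921 - 10800739079/2689710318 = 1191318383019799/2689710318 ≈ 4.4292e+5)
-F = -1*1191318383019799/2689710318 = -1191318383019799/2689710318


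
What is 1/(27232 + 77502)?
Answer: 1/104734 ≈ 9.5480e-6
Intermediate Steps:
1/(27232 + 77502) = 1/104734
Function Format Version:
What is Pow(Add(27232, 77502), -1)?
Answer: Rational(1, 104734) ≈ 9.5480e-6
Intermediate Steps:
Pow(Add(27232, 77502), -1) = Pow(104734, -1) = Rational(1, 104734)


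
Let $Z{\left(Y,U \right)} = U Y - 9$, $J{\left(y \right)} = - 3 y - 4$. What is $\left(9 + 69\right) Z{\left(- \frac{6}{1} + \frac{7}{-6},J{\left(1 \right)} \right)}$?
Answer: $3211$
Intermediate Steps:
$J{\left(y \right)} = -4 - 3 y$
$Z{\left(Y,U \right)} = -9 + U Y$ ($Z{\left(Y,U \right)} = U Y - 9 = -9 + U Y$)
$\left(9 + 69\right) Z{\left(- \frac{6}{1} + \frac{7}{-6},J{\left(1 \right)} \right)} = \left(9 + 69\right) \left(-9 + \left(-4 - 3\right) \left(- \frac{6}{1} + \frac{7}{-6}\right)\right) = 78 \left(-9 + \left(-4 - 3\right) \left(\left(-6\right) 1 + 7 \left(- \frac{1}{6}\right)\right)\right) = 78 \left(-9 - 7 \left(-6 - \frac{7}{6}\right)\right) = 78 \left(-9 - - \frac{301}{6}\right) = 78 \left(-9 + \frac{301}{6}\right) = 78 \cdot \frac{247}{6} = 3211$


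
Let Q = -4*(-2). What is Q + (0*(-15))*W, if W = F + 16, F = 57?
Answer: 8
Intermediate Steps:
W = 73 (W = 57 + 16 = 73)
Q = 8
Q + (0*(-15))*W = 8 + (0*(-15))*73 = 8 + 0*73 = 8 + 0 = 8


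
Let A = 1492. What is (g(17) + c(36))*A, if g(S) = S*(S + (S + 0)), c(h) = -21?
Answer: 831044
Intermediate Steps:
g(S) = 2*S**2 (g(S) = S*(S + S) = S*(2*S) = 2*S**2)
(g(17) + c(36))*A = (2*17**2 - 21)*1492 = (2*289 - 21)*1492 = (578 - 21)*1492 = 557*1492 = 831044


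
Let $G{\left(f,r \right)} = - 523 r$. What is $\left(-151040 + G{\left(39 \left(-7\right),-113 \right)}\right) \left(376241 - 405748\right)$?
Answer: $2712903087$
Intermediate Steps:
$\left(-151040 + G{\left(39 \left(-7\right),-113 \right)}\right) \left(376241 - 405748\right) = \left(-151040 - -59099\right) \left(376241 - 405748\right) = \left(-151040 + 59099\right) \left(-29507\right) = \left(-91941\right) \left(-29507\right) = 2712903087$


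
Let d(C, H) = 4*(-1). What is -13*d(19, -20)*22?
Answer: 1144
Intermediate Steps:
d(C, H) = -4
-13*d(19, -20)*22 = -13*(-4)*22 = 52*22 = 1144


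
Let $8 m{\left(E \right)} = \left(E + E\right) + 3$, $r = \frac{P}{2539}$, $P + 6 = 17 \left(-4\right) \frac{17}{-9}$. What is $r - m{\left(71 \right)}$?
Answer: $- \frac{3304579}{182808} \approx -18.077$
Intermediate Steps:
$P = \frac{1102}{9}$ ($P = -6 + 17 \left(-4\right) \frac{17}{-9} = -6 - 68 \cdot 17 \left(- \frac{1}{9}\right) = -6 - - \frac{1156}{9} = -6 + \frac{1156}{9} = \frac{1102}{9} \approx 122.44$)
$r = \frac{1102}{22851}$ ($r = \frac{1102}{9 \cdot 2539} = \frac{1102}{9} \cdot \frac{1}{2539} = \frac{1102}{22851} \approx 0.048225$)
$m{\left(E \right)} = \frac{3}{8} + \frac{E}{4}$ ($m{\left(E \right)} = \frac{\left(E + E\right) + 3}{8} = \frac{2 E + 3}{8} = \frac{3 + 2 E}{8} = \frac{3}{8} + \frac{E}{4}$)
$r - m{\left(71 \right)} = \frac{1102}{22851} - \left(\frac{3}{8} + \frac{1}{4} \cdot 71\right) = \frac{1102}{22851} - \left(\frac{3}{8} + \frac{71}{4}\right) = \frac{1102}{22851} - \frac{145}{8} = - \frac{3304579}{182808}$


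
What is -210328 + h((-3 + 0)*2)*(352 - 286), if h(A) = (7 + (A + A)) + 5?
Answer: -210328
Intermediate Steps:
h(A) = 12 + 2*A (h(A) = (7 + 2*A) + 5 = 12 + 2*A)
-210328 + h((-3 + 0)*2)*(352 - 286) = -210328 + (12 + 2*((-3 + 0)*2))*(352 - 286) = -210328 + (12 + 2*(-3*2))*66 = -210328 + (12 + 2*(-6))*66 = -210328 + (12 - 12)*66 = -210328 + 0*66 = -210328 + 0 = -210328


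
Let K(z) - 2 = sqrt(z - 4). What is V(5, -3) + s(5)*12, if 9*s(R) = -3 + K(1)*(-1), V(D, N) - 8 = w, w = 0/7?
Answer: 4/3 - 4*I*sqrt(3)/3 ≈ 1.3333 - 2.3094*I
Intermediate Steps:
w = 0 (w = 0*(1/7) = 0)
K(z) = 2 + sqrt(-4 + z) (K(z) = 2 + sqrt(z - 4) = 2 + sqrt(-4 + z))
V(D, N) = 8 (V(D, N) = 8 + 0 = 8)
s(R) = -5/9 - I*sqrt(3)/9 (s(R) = (-3 + (2 + sqrt(-4 + 1))*(-1))/9 = (-3 + (2 + sqrt(-3))*(-1))/9 = (-3 + (2 + I*sqrt(3))*(-1))/9 = (-3 + (-2 - I*sqrt(3)))/9 = (-5 - I*sqrt(3))/9 = -5/9 - I*sqrt(3)/9)
V(5, -3) + s(5)*12 = 8 + (-5/9 - I*sqrt(3)/9)*12 = 8 + (-20/3 - 4*I*sqrt(3)/3) = 4/3 - 4*I*sqrt(3)/3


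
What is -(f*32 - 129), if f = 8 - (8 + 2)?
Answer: 193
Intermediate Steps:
f = -2 (f = 8 - 1*10 = 8 - 10 = -2)
-(f*32 - 129) = -(-2*32 - 129) = -(-64 - 129) = -1*(-193) = 193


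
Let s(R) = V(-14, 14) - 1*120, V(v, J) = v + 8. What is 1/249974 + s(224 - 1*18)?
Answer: -31496723/249974 ≈ -126.00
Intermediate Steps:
V(v, J) = 8 + v
s(R) = -126 (s(R) = (8 - 14) - 1*120 = -6 - 120 = -126)
1/249974 + s(224 - 1*18) = 1/249974 - 126 = -31496723/249974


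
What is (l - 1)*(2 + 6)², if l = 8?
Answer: 448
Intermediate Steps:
(l - 1)*(2 + 6)² = (8 - 1)*(2 + 6)² = 7*8² = 7*64 = 448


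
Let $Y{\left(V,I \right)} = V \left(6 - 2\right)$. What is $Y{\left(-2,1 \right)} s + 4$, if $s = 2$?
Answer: $-12$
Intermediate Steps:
$Y{\left(V,I \right)} = 4 V$ ($Y{\left(V,I \right)} = V 4 = 4 V$)
$Y{\left(-2,1 \right)} s + 4 = 4 \left(-2\right) 2 + 4 = \left(-8\right) 2 + 4 = -16 + 4 = -12$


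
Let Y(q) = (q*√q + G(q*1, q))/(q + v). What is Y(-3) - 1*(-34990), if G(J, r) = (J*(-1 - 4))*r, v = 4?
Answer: 34945 - 3*I*√3 ≈ 34945.0 - 5.1962*I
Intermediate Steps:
G(J, r) = -5*J*r (G(J, r) = (J*(-5))*r = (-5*J)*r = -5*J*r)
Y(q) = (q^(3/2) - 5*q²)/(4 + q) (Y(q) = (q*√q - 5*q*1*q)/(q + 4) = (q^(3/2) - 5*q*q)/(4 + q) = (q^(3/2) - 5*q²)/(4 + q))
Y(-3) - 1*(-34990) = ((-3)^(3/2) - 5*(-3)²)/(4 - 3) - 1*(-34990) = (-3*I*√3 - 5*9)/1 + 34990 = 1*(-3*I*√3 - 45) + 34990 = 1*(-45 - 3*I*√3) + 34990 = (-45 - 3*I*√3) + 34990 = 34945 - 3*I*√3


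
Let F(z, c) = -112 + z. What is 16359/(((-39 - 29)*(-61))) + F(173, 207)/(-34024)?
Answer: 139086397/35282888 ≈ 3.9420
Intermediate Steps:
16359/(((-39 - 29)*(-61))) + F(173, 207)/(-34024) = 16359/(((-39 - 29)*(-61))) + (-112 + 173)/(-34024) = 16359/((-68*(-61))) + 61*(-1/34024) = 16359/4148 - 61/34024 = 139086397/35282888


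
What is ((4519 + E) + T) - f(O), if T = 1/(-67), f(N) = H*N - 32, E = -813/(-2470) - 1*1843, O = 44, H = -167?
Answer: 1664219441/165490 ≈ 10056.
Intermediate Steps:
E = -4551397/2470 (E = -813*(-1/2470) - 1843 = 813/2470 - 1843 = -4551397/2470 ≈ -1842.7)
f(N) = -32 - 167*N (f(N) = -167*N - 32 = -32 - 167*N)
T = -1/67 ≈ -0.014925
((4519 + E) + T) - f(O) = ((4519 - 4551397/2470) - 1/67) - (-32 - 167*44) = (6610533/2470 - 1/67) - (-32 - 7348) = 442903241/165490 - 1*(-7380) = 442903241/165490 + 7380 = 1664219441/165490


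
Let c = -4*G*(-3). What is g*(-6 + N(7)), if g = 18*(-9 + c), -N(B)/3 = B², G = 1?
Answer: -8262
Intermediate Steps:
c = 12 (c = -4*1*(-3) = -4*(-3) = 12)
N(B) = -3*B²
g = 54 (g = 18*(-9 + 12) = 18*3 = 54)
g*(-6 + N(7)) = 54*(-6 - 3*7²) = 54*(-6 - 3*49) = 54*(-6 - 147) = 54*(-153) = -8262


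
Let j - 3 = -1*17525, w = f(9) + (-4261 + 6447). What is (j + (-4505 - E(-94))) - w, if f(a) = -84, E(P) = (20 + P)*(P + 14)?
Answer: -30049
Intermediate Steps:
E(P) = (14 + P)*(20 + P) (E(P) = (20 + P)*(14 + P) = (14 + P)*(20 + P))
w = 2102 (w = -84 + (-4261 + 6447) = -84 + 2186 = 2102)
j = -17522 (j = 3 - 1*17525 = 3 - 17525 = -17522)
(j + (-4505 - E(-94))) - w = (-17522 + (-4505 - (280 + (-94)² + 34*(-94)))) - 1*2102 = (-17522 + (-4505 - (280 + 8836 - 3196))) - 2102 = (-17522 + (-4505 - 1*5920)) - 2102 = (-17522 + (-4505 - 5920)) - 2102 = (-17522 - 10425) - 2102 = -27947 - 2102 = -30049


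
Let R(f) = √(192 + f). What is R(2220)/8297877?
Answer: 2*√67/2765959 ≈ 5.9186e-6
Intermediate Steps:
R(2220)/8297877 = √(192 + 2220)/8297877 = √2412*(1/8297877) = (6*√67)*(1/8297877) = 2*√67/2765959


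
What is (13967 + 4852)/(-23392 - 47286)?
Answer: -18819/70678 ≈ -0.26626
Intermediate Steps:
(13967 + 4852)/(-23392 - 47286) = 18819/(-70678) = 18819*(-1/70678) = -18819/70678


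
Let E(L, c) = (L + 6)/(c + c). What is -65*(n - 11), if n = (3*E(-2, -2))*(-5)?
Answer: -260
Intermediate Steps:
E(L, c) = (6 + L)/(2*c) (E(L, c) = (6 + L)/((2*c)) = (6 + L)*(1/(2*c)) = (6 + L)/(2*c))
n = 15 (n = (3*((1/2)*(6 - 2)/(-2)))*(-5) = (3*((1/2)*(-1/2)*4))*(-5) = (3*(-1))*(-5) = -3*(-5) = 15)
-65*(n - 11) = -65*(15 - 11) = -65*4 = -260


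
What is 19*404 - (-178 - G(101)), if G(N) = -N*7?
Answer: 7147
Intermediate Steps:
G(N) = -7*N
19*404 - (-178 - G(101)) = 19*404 - (-178 - (-7)*101) = 7676 - (-178 - 1*(-707)) = 7676 - (-178 + 707) = 7676 - 1*529 = 7676 - 529 = 7147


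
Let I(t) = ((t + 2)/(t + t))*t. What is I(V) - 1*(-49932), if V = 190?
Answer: 50028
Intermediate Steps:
I(t) = 1 + t/2 (I(t) = ((2 + t)/((2*t)))*t = ((2 + t)*(1/(2*t)))*t = ((2 + t)/(2*t))*t = 1 + t/2)
I(V) - 1*(-49932) = (1 + (1/2)*190) - 1*(-49932) = (1 + 95) + 49932 = 96 + 49932 = 50028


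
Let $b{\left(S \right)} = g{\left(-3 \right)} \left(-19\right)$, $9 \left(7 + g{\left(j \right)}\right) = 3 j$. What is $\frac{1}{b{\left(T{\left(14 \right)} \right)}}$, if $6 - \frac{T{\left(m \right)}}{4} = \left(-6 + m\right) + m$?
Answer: $\frac{1}{152} \approx 0.0065789$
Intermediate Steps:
$g{\left(j \right)} = -7 + \frac{j}{3}$ ($g{\left(j \right)} = -7 + \frac{3 j}{9} = -7 + \frac{j}{3}$)
$T{\left(m \right)} = 48 - 8 m$ ($T{\left(m \right)} = 24 - 4 \left(\left(-6 + m\right) + m\right) = 24 - 4 \left(-6 + 2 m\right) = 24 - \left(-24 + 8 m\right) = 48 - 8 m$)
$b{\left(S \right)} = 152$ ($b{\left(S \right)} = \left(-7 + \frac{1}{3} \left(-3\right)\right) \left(-19\right) = \left(-7 - 1\right) \left(-19\right) = \left(-8\right) \left(-19\right) = 152$)
$\frac{1}{b{\left(T{\left(14 \right)} \right)}} = \frac{1}{152}$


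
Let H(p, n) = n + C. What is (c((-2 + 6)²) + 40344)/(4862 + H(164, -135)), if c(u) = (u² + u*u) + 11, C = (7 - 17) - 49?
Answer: 40867/4668 ≈ 8.7547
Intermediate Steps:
C = -59 (C = -10 - 49 = -59)
H(p, n) = -59 + n (H(p, n) = n - 59 = -59 + n)
c(u) = 11 + 2*u² (c(u) = (u² + u²) + 11 = 2*u² + 11 = 11 + 2*u²)
(c((-2 + 6)²) + 40344)/(4862 + H(164, -135)) = ((11 + 2*((-2 + 6)²)²) + 40344)/(4862 + (-59 - 135)) = ((11 + 2*(4²)²) + 40344)/(4862 - 194) = ((11 + 2*16²) + 40344)/4668 = ((11 + 2*256) + 40344)*(1/4668) = ((11 + 512) + 40344)*(1/4668) = (523 + 40344)*(1/4668) = 40867*(1/4668) = 40867/4668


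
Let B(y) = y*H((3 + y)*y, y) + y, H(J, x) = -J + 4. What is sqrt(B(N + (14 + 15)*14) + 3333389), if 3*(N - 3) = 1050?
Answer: I*sqrt(435636538) ≈ 20872.0*I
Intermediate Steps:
N = 353 (N = 3 + (1/3)*1050 = 3 + 350 = 353)
H(J, x) = 4 - J
B(y) = y + y*(4 - y*(3 + y)) (B(y) = y*(4 - (3 + y)*y) + y = y*(4 - y*(3 + y)) + y = y + y*(4 - y*(3 + y)))
sqrt(B(N + (14 + 15)*14) + 3333389) = sqrt(-(353 + (14 + 15)*14)*(-5 + (353 + (14 + 15)*14)*(3 + (353 + (14 + 15)*14))) + 3333389) = sqrt(-(353 + 29*14)*(-5 + (353 + 29*14)*(3 + (353 + 29*14))) + 3333389) = sqrt(-(353 + 406)*(-5 + (353 + 406)*(3 + (353 + 406))) + 3333389) = sqrt(-1*759*(-5 + 759*(3 + 759)) + 3333389) = sqrt(-1*759*(-5 + 759*762) + 3333389) = sqrt(-1*759*(-5 + 578358) + 3333389) = sqrt(-1*759*578353 + 3333389) = sqrt(-438969927 + 3333389) = sqrt(-435636538) = I*sqrt(435636538)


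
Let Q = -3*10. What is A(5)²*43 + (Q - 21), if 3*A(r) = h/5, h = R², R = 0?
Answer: -51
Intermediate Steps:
h = 0 (h = 0² = 0)
A(r) = 0 (A(r) = (0/5)/3 = (0*(⅕))/3 = (⅓)*0 = 0)
Q = -30
A(5)²*43 + (Q - 21) = 0²*43 + (-30 - 21) = 0*43 - 51 = 0 - 51 = -51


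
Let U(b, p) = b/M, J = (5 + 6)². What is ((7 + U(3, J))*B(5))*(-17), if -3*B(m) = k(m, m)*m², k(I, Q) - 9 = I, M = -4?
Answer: 74375/6 ≈ 12396.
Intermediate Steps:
J = 121 (J = 11² = 121)
U(b, p) = -b/4 (U(b, p) = b/(-4) = b*(-¼) = -b/4)
k(I, Q) = 9 + I
B(m) = -m²*(9 + m)/3 (B(m) = -(9 + m)*m²/3 = -m²*(9 + m)/3)
((7 + U(3, J))*B(5))*(-17) = ((7 - ¼*3)*((⅓)*5²*(-9 - 1*5)))*(-17) = ((7 - ¾)*((⅓)*25*(-9 - 5)))*(-17) = (25*((⅓)*25*(-14))/4)*(-17) = ((25/4)*(-350/3))*(-17) = -4375/6*(-17) = 74375/6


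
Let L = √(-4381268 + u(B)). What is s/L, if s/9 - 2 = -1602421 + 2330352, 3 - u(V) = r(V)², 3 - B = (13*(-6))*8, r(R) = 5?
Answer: -727933*I*√6010/18030 ≈ -3129.9*I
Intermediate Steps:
B = 627 (B = 3 - 13*(-6)*8 = 3 - (-78)*8 = 3 - 1*(-624) = 3 + 624 = 627)
u(V) = -22 (u(V) = 3 - 1*5² = 3 - 1*25 = 3 - 25 = -22)
s = 6551397 (s = 18 + 9*(-1602421 + 2330352) = 18 + 9*727931 = 18 + 6551379 = 6551397)
L = 27*I*√6010 (L = √(-4381268 - 22) = √(-4381290) = 27*I*√6010 ≈ 2093.2*I)
s/L = 6551397/((27*I*√6010)) = 6551397*(-I*√6010/162270) = -727933*I*√6010/18030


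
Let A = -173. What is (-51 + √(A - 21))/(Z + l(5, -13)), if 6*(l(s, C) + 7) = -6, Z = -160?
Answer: 17/56 - I*√194/168 ≈ 0.30357 - 0.082907*I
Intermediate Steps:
l(s, C) = -8 (l(s, C) = -7 + (⅙)*(-6) = -7 - 1 = -8)
(-51 + √(A - 21))/(Z + l(5, -13)) = (-51 + √(-173 - 21))/(-160 - 8) = (-51 + √(-194))/(-168) = (-51 + I*√194)*(-1/168) = 17/56 - I*√194/168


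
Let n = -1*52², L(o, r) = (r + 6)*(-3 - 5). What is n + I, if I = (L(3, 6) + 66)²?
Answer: -1804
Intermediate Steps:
L(o, r) = -48 - 8*r (L(o, r) = (6 + r)*(-8) = -48 - 8*r)
n = -2704 (n = -1*2704 = -2704)
I = 900 (I = ((-48 - 8*6) + 66)² = ((-48 - 48) + 66)² = (-96 + 66)² = (-30)² = 900)
n + I = -2704 + 900 = -1804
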